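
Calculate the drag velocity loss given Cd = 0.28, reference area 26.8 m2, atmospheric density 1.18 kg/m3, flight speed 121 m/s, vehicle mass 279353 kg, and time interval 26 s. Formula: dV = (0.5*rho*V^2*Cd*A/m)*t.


D = 0.5 * 1.18 * 121^2 * 0.28 * 26.8 = 64820.98 N
a = 64820.98 / 279353 = 0.232 m/s2
dV = 0.232 * 26 = 6.0 m/s

6.0 m/s


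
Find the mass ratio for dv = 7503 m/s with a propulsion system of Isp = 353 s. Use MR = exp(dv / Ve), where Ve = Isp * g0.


Ve = 353 * 9.81 = 3462.93 m/s
MR = exp(7503 / 3462.93) = 8.729

8.729


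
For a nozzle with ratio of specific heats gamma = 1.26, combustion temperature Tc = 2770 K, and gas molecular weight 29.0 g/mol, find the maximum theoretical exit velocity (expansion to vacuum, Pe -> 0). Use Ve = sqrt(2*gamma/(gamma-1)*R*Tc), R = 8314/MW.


R = 8314 / 29.0 = 286.69 J/(kg.K)
Ve = sqrt(2 * 1.26 / (1.26 - 1) * 286.69 * 2770) = 2774 m/s

2774 m/s


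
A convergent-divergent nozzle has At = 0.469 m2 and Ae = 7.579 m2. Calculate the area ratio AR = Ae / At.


AR = 7.579 / 0.469 = 16.2

16.2


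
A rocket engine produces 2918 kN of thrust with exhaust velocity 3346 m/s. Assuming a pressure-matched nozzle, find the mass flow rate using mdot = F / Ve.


mdot = F / Ve = 2918000 / 3346 = 872.1 kg/s

872.1 kg/s


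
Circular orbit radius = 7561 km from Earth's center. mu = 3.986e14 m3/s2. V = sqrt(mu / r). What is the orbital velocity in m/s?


V = sqrt(3.986e14 / 7561000) = 7261 m/s

7261 m/s


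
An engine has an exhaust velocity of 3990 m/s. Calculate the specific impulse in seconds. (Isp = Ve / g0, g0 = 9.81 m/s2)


Isp = Ve / g0 = 3990 / 9.81 = 406.7 s

406.7 s


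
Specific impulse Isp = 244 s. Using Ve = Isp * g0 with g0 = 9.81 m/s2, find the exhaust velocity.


Ve = Isp * g0 = 244 * 9.81 = 2393.6 m/s

2393.6 m/s


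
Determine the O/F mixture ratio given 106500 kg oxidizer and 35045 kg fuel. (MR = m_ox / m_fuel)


MR = 106500 / 35045 = 3.04

3.04


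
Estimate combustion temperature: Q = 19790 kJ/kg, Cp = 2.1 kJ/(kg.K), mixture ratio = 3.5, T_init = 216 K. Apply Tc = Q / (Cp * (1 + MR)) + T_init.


Tc = 19790 / (2.1 * (1 + 3.5)) + 216 = 2310 K

2310 K


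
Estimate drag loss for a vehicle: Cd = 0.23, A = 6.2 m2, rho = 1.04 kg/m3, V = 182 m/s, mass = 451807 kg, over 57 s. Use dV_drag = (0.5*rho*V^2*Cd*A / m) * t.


D = 0.5 * 1.04 * 182^2 * 0.23 * 6.2 = 24562.11 N
a = 24562.11 / 451807 = 0.0544 m/s2
dV = 0.0544 * 57 = 3.1 m/s

3.1 m/s


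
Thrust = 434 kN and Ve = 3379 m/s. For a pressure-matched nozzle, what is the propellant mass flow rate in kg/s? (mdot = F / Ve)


mdot = F / Ve = 434000 / 3379 = 128.4 kg/s

128.4 kg/s


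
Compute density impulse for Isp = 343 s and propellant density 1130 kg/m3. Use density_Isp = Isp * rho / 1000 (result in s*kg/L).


rho*Isp = 343 * 1130 / 1000 = 388 s*kg/L

388 s*kg/L


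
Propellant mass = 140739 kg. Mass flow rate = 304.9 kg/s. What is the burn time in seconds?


tb = 140739 / 304.9 = 461.6 s

461.6 s


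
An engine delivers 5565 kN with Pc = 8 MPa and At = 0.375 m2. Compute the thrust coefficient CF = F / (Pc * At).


CF = 5565000 / (8e6 * 0.375) = 1.85

1.85


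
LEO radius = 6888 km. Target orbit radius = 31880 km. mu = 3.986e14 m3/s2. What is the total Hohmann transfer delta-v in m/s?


V1 = sqrt(mu/r1) = 7607.15 m/s
dV1 = V1*(sqrt(2*r2/(r1+r2)) - 1) = 2148.57 m/s
V2 = sqrt(mu/r2) = 3535.98 m/s
dV2 = V2*(1 - sqrt(2*r1/(r1+r2))) = 1428.15 m/s
Total dV = 3577 m/s

3577 m/s


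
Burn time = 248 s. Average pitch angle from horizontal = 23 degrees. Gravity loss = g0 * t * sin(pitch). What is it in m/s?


GL = 9.81 * 248 * sin(23 deg) = 951 m/s

951 m/s


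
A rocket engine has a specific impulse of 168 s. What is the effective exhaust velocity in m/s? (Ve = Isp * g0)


Ve = Isp * g0 = 168 * 9.81 = 1648.1 m/s

1648.1 m/s


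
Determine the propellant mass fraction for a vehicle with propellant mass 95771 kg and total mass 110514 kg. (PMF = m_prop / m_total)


PMF = 95771 / 110514 = 0.867

0.867


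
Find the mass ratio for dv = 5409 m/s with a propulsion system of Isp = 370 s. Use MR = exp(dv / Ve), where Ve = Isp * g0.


Ve = 370 * 9.81 = 3629.7 m/s
MR = exp(5409 / 3629.7) = 4.438

4.438


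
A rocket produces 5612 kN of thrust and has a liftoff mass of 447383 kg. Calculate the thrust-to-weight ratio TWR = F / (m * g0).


TWR = 5612000 / (447383 * 9.81) = 1.28

1.28


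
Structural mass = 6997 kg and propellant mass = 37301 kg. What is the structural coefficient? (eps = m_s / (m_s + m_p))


eps = 6997 / (6997 + 37301) = 0.158

0.158


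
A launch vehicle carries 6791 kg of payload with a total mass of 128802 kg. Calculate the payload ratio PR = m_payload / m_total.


PR = 6791 / 128802 = 0.0527

0.0527


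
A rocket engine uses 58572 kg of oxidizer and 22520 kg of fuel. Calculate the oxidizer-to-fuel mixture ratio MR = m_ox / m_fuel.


MR = 58572 / 22520 = 2.6

2.6


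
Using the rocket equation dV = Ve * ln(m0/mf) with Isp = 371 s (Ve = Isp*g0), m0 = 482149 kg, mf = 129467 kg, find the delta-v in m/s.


Ve = 371 * 9.81 = 3639.51 m/s
dV = 3639.51 * ln(482149/129467) = 4785 m/s

4785 m/s


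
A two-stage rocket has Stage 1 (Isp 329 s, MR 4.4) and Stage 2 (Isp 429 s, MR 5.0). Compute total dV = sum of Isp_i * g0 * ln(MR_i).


dV1 = 329 * 9.81 * ln(4.4) = 4781.9 m/s
dV2 = 429 * 9.81 * ln(5.0) = 6773.3 m/s
Total dV = 4781.9 + 6773.3 = 11555.2 m/s ~ 11555 m/s

11555 m/s


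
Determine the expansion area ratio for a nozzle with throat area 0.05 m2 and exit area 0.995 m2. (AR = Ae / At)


AR = 0.995 / 0.05 = 19.9

19.9


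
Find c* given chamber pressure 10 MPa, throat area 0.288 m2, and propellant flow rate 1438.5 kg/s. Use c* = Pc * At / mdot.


c* = 10e6 * 0.288 / 1438.5 = 2002 m/s

2002 m/s


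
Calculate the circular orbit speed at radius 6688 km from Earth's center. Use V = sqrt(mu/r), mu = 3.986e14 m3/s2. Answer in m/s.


V = sqrt(3.986e14 / 6688000) = 7720 m/s

7720 m/s


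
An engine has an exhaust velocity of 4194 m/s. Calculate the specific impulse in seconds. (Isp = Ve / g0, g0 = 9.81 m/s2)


Isp = Ve / g0 = 4194 / 9.81 = 427.5 s

427.5 s


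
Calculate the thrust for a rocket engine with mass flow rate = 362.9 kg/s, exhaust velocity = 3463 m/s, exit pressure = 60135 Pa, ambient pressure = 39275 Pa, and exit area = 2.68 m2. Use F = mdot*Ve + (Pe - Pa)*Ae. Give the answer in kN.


F = 362.9 * 3463 + (60135 - 39275) * 2.68 = 1.3126e+06 N = 1312.6 kN

1312.6 kN


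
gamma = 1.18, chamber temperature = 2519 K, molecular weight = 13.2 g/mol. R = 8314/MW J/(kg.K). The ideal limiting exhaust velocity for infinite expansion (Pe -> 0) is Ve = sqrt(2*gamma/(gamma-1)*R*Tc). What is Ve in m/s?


R = 8314 / 13.2 = 629.85 J/(kg.K)
Ve = sqrt(2 * 1.18 / (1.18 - 1) * 629.85 * 2519) = 4561 m/s

4561 m/s


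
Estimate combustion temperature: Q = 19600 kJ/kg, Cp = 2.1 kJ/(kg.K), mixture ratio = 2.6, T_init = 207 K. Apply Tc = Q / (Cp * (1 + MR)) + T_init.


Tc = 19600 / (2.1 * (1 + 2.6)) + 207 = 2800 K

2800 K


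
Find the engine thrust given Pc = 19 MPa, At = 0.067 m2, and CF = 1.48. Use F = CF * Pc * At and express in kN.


F = 1.48 * 19e6 * 0.067 = 1.8840e+06 N = 1884.0 kN

1884.0 kN


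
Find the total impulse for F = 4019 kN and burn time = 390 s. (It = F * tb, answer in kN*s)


It = 4019 * 390 = 1567410 kN*s

1567410 kN*s


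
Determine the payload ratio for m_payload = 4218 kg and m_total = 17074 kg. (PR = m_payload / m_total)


PR = 4218 / 17074 = 0.247

0.247


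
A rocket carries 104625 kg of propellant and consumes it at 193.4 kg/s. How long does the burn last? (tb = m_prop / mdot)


tb = 104625 / 193.4 = 541.0 s

541.0 s


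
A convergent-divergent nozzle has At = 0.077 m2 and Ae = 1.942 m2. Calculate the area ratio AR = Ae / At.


AR = 1.942 / 0.077 = 25.2

25.2


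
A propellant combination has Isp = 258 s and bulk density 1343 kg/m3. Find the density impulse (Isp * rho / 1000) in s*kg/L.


rho*Isp = 258 * 1343 / 1000 = 346 s*kg/L

346 s*kg/L


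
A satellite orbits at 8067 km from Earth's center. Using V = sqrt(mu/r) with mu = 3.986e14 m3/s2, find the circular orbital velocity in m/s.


V = sqrt(3.986e14 / 8067000) = 7029 m/s

7029 m/s


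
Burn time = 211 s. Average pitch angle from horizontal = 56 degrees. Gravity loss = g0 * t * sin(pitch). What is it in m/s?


GL = 9.81 * 211 * sin(56 deg) = 1716 m/s

1716 m/s


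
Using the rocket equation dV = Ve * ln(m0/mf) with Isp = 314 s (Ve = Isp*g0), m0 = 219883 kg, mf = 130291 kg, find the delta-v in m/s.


Ve = 314 * 9.81 = 3080.34 m/s
dV = 3080.34 * ln(219883/130291) = 1612 m/s

1612 m/s


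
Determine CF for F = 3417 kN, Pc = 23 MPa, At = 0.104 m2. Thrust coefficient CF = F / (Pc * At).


CF = 3417000 / (23e6 * 0.104) = 1.43

1.43


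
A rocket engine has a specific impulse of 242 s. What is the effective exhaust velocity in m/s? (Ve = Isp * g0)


Ve = Isp * g0 = 242 * 9.81 = 2374.0 m/s

2374.0 m/s


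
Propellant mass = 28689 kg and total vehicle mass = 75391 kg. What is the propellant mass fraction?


PMF = 28689 / 75391 = 0.381

0.381


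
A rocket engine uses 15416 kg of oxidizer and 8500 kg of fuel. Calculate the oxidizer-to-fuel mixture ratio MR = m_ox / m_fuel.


MR = 15416 / 8500 = 1.81

1.81


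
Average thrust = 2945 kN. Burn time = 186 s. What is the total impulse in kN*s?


It = 2945 * 186 = 547770 kN*s

547770 kN*s


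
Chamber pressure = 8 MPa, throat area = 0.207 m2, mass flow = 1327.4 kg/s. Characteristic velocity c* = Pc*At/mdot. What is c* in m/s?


c* = 8e6 * 0.207 / 1327.4 = 1248 m/s

1248 m/s


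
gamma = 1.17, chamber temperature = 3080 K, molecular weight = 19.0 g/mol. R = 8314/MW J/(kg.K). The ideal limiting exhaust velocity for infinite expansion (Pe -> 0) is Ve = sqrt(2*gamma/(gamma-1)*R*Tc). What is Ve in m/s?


R = 8314 / 19.0 = 437.58 J/(kg.K)
Ve = sqrt(2 * 1.17 / (1.17 - 1) * 437.58 * 3080) = 4307 m/s

4307 m/s


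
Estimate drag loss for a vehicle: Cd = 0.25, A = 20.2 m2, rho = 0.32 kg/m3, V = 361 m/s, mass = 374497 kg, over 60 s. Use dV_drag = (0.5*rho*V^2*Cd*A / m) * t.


D = 0.5 * 0.32 * 361^2 * 0.25 * 20.2 = 105299.37 N
a = 105299.37 / 374497 = 0.2812 m/s2
dV = 0.2812 * 60 = 16.9 m/s

16.9 m/s


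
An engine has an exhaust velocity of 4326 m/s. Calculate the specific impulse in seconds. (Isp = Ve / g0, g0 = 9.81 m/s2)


Isp = Ve / g0 = 4326 / 9.81 = 441.0 s

441.0 s


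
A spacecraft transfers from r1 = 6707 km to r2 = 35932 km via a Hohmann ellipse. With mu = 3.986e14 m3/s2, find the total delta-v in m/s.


V1 = sqrt(mu/r1) = 7709.11 m/s
dV1 = V1*(sqrt(2*r2/(r1+r2)) - 1) = 2299.1 m/s
V2 = sqrt(mu/r2) = 3330.64 m/s
dV2 = V2*(1 - sqrt(2*r1/(r1+r2))) = 1462.53 m/s
Total dV = 3762 m/s

3762 m/s


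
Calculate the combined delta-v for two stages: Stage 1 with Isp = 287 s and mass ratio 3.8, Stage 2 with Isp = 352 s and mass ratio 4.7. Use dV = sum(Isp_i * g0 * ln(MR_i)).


dV1 = 287 * 9.81 * ln(3.8) = 3758.7 m/s
dV2 = 352 * 9.81 * ln(4.7) = 5343.9 m/s
Total dV = 3758.7 + 5343.9 = 9102.6 m/s ~ 9103 m/s

9103 m/s


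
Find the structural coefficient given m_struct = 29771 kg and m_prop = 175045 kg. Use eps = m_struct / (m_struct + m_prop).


eps = 29771 / (29771 + 175045) = 0.1454

0.1454


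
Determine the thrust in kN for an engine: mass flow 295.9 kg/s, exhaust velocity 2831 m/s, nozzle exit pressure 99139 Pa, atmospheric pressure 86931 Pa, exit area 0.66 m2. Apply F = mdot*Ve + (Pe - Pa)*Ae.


F = 295.9 * 2831 + (99139 - 86931) * 0.66 = 845750.0 N = 845.8 kN

845.8 kN


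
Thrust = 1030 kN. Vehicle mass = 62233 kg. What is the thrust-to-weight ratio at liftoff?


TWR = 1030000 / (62233 * 9.81) = 1.69

1.69


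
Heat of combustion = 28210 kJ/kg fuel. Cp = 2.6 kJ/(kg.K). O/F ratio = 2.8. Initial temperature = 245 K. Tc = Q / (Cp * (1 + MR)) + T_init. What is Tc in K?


Tc = 28210 / (2.6 * (1 + 2.8)) + 245 = 3100 K

3100 K


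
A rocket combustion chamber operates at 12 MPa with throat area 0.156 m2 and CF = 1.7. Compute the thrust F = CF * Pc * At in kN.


F = 1.7 * 12e6 * 0.156 = 3.1824e+06 N = 3182.4 kN

3182.4 kN


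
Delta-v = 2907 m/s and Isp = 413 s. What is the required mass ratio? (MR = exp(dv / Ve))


Ve = 413 * 9.81 = 4051.53 m/s
MR = exp(2907 / 4051.53) = 2.049

2.049


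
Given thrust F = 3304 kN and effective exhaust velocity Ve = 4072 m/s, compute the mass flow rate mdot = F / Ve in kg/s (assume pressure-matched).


mdot = F / Ve = 3304000 / 4072 = 811.4 kg/s

811.4 kg/s


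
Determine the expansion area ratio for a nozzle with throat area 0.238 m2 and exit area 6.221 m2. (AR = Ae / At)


AR = 6.221 / 0.238 = 26.1

26.1


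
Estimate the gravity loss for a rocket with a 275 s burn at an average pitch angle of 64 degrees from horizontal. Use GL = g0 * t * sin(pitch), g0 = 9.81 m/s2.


GL = 9.81 * 275 * sin(64 deg) = 2425 m/s

2425 m/s


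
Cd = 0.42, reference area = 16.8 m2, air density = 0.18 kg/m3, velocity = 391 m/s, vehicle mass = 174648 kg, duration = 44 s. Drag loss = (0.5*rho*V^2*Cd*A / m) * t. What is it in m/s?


D = 0.5 * 0.18 * 391^2 * 0.42 * 16.8 = 97085.55 N
a = 97085.55 / 174648 = 0.5559 m/s2
dV = 0.5559 * 44 = 24.5 m/s

24.5 m/s


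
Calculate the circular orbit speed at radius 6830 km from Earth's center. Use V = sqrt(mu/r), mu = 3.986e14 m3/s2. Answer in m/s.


V = sqrt(3.986e14 / 6830000) = 7639 m/s

7639 m/s


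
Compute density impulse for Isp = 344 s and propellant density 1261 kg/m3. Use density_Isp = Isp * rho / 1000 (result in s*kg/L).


rho*Isp = 344 * 1261 / 1000 = 434 s*kg/L

434 s*kg/L


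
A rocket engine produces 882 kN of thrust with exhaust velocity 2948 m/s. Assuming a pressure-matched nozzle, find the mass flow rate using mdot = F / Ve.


mdot = F / Ve = 882000 / 2948 = 299.2 kg/s

299.2 kg/s


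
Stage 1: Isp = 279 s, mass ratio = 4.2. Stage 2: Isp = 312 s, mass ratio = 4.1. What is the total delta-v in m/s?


dV1 = 279 * 9.81 * ln(4.2) = 3927.8 m/s
dV2 = 312 * 9.81 * ln(4.1) = 4318.6 m/s
Total dV = 3927.8 + 4318.6 = 8246.4 m/s ~ 8246 m/s

8246 m/s


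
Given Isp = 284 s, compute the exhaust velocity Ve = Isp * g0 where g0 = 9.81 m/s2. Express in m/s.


Ve = Isp * g0 = 284 * 9.81 = 2786.0 m/s

2786.0 m/s


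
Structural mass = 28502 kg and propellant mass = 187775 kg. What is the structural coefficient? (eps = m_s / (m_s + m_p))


eps = 28502 / (28502 + 187775) = 0.1318

0.1318


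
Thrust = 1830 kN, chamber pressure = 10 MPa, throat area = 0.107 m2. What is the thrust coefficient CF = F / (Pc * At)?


CF = 1830000 / (10e6 * 0.107) = 1.71

1.71


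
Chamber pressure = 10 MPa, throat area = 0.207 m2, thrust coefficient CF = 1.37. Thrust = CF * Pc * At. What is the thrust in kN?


F = 1.37 * 10e6 * 0.207 = 2.8359e+06 N = 2835.9 kN

2835.9 kN


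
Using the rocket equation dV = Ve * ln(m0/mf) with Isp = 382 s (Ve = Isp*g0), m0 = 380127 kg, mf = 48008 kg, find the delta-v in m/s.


Ve = 382 * 9.81 = 3747.42 m/s
dV = 3747.42 * ln(380127/48008) = 7754 m/s

7754 m/s


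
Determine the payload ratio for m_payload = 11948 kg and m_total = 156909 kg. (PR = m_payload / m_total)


PR = 11948 / 156909 = 0.0761

0.0761


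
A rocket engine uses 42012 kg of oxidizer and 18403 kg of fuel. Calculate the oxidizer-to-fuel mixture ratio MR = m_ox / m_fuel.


MR = 42012 / 18403 = 2.28

2.28


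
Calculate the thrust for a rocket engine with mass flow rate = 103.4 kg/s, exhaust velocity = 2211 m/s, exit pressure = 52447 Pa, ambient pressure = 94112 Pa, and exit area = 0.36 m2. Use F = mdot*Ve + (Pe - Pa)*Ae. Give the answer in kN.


F = 103.4 * 2211 + (52447 - 94112) * 0.36 = 213618.0 N = 213.6 kN

213.6 kN


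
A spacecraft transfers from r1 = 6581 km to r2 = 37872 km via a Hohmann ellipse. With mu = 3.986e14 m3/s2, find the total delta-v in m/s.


V1 = sqrt(mu/r1) = 7782.56 m/s
dV1 = V1*(sqrt(2*r2/(r1+r2)) - 1) = 2376.33 m/s
V2 = sqrt(mu/r2) = 3244.21 m/s
dV2 = V2*(1 - sqrt(2*r1/(r1+r2))) = 1478.91 m/s
Total dV = 3855 m/s

3855 m/s


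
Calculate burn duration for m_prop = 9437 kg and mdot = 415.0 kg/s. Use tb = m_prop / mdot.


tb = 9437 / 415.0 = 22.7 s

22.7 s


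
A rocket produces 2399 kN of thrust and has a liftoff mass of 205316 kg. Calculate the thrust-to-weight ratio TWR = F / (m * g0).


TWR = 2399000 / (205316 * 9.81) = 1.19

1.19


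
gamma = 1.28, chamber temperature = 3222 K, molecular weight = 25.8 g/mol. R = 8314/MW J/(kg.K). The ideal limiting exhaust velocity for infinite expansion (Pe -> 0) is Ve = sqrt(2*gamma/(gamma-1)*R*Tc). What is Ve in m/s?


R = 8314 / 25.8 = 322.25 J/(kg.K)
Ve = sqrt(2 * 1.28 / (1.28 - 1) * 322.25 * 3222) = 3081 m/s

3081 m/s


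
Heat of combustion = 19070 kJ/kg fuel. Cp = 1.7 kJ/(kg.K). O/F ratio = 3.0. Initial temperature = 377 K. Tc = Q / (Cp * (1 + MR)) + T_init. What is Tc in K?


Tc = 19070 / (1.7 * (1 + 3.0)) + 377 = 3181 K

3181 K


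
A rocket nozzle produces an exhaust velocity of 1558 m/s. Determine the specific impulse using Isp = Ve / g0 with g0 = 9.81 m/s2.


Isp = Ve / g0 = 1558 / 9.81 = 158.8 s

158.8 s


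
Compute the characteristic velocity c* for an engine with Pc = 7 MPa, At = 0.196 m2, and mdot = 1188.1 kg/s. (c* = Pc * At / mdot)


c* = 7e6 * 0.196 / 1188.1 = 1155 m/s

1155 m/s


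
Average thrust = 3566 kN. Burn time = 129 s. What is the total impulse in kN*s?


It = 3566 * 129 = 460014 kN*s

460014 kN*s


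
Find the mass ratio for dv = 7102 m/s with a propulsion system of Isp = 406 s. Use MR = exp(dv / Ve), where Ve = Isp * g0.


Ve = 406 * 9.81 = 3982.86 m/s
MR = exp(7102 / 3982.86) = 5.949

5.949


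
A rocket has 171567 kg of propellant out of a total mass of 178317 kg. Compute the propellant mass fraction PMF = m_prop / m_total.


PMF = 171567 / 178317 = 0.962

0.962


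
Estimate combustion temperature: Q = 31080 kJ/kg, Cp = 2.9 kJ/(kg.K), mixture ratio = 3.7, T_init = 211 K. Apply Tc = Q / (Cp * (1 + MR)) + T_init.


Tc = 31080 / (2.9 * (1 + 3.7)) + 211 = 2491 K

2491 K


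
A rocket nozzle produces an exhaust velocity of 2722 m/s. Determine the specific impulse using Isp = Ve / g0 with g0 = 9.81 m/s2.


Isp = Ve / g0 = 2722 / 9.81 = 277.5 s

277.5 s


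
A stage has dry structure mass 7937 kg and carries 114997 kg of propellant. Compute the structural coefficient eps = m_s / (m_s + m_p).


eps = 7937 / (7937 + 114997) = 0.0646

0.0646


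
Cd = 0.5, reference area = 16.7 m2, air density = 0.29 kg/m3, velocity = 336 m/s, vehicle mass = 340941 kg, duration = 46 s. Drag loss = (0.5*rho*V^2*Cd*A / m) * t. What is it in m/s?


D = 0.5 * 0.29 * 336^2 * 0.5 * 16.7 = 136688.83 N
a = 136688.83 / 340941 = 0.4009 m/s2
dV = 0.4009 * 46 = 18.4 m/s

18.4 m/s


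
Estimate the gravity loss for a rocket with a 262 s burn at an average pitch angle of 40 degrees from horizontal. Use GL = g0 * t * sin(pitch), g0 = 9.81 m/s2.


GL = 9.81 * 262 * sin(40 deg) = 1652 m/s

1652 m/s


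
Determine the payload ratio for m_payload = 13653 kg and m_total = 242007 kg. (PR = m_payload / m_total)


PR = 13653 / 242007 = 0.0564

0.0564


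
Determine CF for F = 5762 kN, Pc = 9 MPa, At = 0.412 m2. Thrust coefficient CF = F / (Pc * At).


CF = 5762000 / (9e6 * 0.412) = 1.55

1.55


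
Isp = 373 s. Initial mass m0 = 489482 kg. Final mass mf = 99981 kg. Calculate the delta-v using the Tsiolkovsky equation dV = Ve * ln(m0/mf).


Ve = 373 * 9.81 = 3659.13 m/s
dV = 3659.13 * ln(489482/99981) = 5812 m/s

5812 m/s


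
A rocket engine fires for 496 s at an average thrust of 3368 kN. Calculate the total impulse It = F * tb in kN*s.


It = 3368 * 496 = 1670528 kN*s

1670528 kN*s


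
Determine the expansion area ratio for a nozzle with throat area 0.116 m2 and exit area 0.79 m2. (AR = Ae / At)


AR = 0.79 / 0.116 = 6.8

6.8


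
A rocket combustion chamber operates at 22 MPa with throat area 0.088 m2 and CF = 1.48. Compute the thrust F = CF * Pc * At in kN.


F = 1.48 * 22e6 * 0.088 = 2.8653e+06 N = 2865.3 kN

2865.3 kN


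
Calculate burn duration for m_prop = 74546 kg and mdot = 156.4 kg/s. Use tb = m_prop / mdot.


tb = 74546 / 156.4 = 476.6 s

476.6 s


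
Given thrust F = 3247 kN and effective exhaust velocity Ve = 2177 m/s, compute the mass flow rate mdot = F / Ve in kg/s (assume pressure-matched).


mdot = F / Ve = 3247000 / 2177 = 1491.5 kg/s

1491.5 kg/s


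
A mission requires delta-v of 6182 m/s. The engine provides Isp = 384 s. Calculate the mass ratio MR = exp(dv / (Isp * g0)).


Ve = 384 * 9.81 = 3767.04 m/s
MR = exp(6182 / 3767.04) = 5.161

5.161


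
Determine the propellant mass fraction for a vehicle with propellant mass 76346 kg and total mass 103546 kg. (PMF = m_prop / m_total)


PMF = 76346 / 103546 = 0.737

0.737


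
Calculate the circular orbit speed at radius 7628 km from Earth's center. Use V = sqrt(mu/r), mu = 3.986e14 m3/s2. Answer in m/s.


V = sqrt(3.986e14 / 7628000) = 7229 m/s

7229 m/s


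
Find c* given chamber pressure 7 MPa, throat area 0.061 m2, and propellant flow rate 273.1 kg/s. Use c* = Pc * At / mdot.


c* = 7e6 * 0.061 / 273.1 = 1564 m/s

1564 m/s


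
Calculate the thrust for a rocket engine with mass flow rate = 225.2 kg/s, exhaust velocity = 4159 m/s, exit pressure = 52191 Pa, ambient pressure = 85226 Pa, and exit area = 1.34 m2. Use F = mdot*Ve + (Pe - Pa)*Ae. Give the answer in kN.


F = 225.2 * 4159 + (52191 - 85226) * 1.34 = 892340.0 N = 892.3 kN

892.3 kN


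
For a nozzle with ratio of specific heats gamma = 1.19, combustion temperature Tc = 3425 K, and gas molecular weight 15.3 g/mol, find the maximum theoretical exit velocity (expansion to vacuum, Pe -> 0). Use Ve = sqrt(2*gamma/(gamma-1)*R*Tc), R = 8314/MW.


R = 8314 / 15.3 = 543.4 J/(kg.K)
Ve = sqrt(2 * 1.19 / (1.19 - 1) * 543.4 * 3425) = 4828 m/s

4828 m/s


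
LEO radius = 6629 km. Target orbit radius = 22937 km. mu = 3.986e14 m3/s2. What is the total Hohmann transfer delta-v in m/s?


V1 = sqrt(mu/r1) = 7754.34 m/s
dV1 = V1*(sqrt(2*r2/(r1+r2)) - 1) = 1904.65 m/s
V2 = sqrt(mu/r2) = 4168.7 m/s
dV2 = V2*(1 - sqrt(2*r1/(r1+r2))) = 1377.16 m/s
Total dV = 3282 m/s

3282 m/s


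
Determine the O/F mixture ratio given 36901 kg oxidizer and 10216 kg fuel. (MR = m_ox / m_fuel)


MR = 36901 / 10216 = 3.61

3.61


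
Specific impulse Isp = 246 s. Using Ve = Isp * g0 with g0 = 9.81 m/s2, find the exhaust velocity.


Ve = Isp * g0 = 246 * 9.81 = 2413.3 m/s

2413.3 m/s


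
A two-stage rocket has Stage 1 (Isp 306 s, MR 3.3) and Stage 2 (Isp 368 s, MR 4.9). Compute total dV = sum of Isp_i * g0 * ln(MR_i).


dV1 = 306 * 9.81 * ln(3.3) = 3584.0 m/s
dV2 = 368 * 9.81 * ln(4.9) = 5737.3 m/s
Total dV = 3584.0 + 5737.3 = 9321.3 m/s ~ 9321 m/s

9321 m/s


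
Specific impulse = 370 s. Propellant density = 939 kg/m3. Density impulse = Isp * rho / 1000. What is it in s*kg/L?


rho*Isp = 370 * 939 / 1000 = 347 s*kg/L

347 s*kg/L


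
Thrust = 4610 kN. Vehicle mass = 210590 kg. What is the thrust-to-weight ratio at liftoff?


TWR = 4610000 / (210590 * 9.81) = 2.23

2.23


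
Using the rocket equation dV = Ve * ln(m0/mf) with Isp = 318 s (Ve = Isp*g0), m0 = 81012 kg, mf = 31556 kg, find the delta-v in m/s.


Ve = 318 * 9.81 = 3119.58 m/s
dV = 3119.58 * ln(81012/31556) = 2941 m/s

2941 m/s


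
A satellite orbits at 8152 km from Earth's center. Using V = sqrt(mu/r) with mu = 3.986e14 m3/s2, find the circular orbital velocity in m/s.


V = sqrt(3.986e14 / 8152000) = 6993 m/s

6993 m/s


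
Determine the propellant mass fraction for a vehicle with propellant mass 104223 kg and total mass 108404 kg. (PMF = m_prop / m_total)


PMF = 104223 / 108404 = 0.961

0.961


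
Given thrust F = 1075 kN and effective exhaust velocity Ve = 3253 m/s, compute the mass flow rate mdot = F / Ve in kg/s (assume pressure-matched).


mdot = F / Ve = 1075000 / 3253 = 330.5 kg/s

330.5 kg/s


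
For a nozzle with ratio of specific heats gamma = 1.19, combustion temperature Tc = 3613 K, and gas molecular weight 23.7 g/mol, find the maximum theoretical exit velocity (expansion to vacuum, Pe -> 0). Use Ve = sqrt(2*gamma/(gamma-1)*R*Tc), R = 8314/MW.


R = 8314 / 23.7 = 350.8 J/(kg.K)
Ve = sqrt(2 * 1.19 / (1.19 - 1) * 350.8 * 3613) = 3985 m/s

3985 m/s


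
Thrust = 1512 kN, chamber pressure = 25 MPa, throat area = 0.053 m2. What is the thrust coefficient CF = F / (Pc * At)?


CF = 1512000 / (25e6 * 0.053) = 1.14

1.14


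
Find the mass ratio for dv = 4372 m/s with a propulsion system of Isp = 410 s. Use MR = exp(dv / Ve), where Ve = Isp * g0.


Ve = 410 * 9.81 = 4022.1 m/s
MR = exp(4372 / 4022.1) = 2.965

2.965


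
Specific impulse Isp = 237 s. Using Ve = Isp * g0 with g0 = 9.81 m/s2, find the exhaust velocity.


Ve = Isp * g0 = 237 * 9.81 = 2325.0 m/s

2325.0 m/s


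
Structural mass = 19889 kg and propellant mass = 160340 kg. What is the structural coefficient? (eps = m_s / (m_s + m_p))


eps = 19889 / (19889 + 160340) = 0.1104

0.1104


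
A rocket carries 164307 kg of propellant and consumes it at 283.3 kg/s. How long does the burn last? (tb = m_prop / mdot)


tb = 164307 / 283.3 = 580.0 s

580.0 s


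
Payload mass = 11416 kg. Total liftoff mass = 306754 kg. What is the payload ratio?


PR = 11416 / 306754 = 0.0372

0.0372


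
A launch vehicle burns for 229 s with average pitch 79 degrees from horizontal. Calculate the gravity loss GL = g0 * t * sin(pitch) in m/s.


GL = 9.81 * 229 * sin(79 deg) = 2205 m/s

2205 m/s


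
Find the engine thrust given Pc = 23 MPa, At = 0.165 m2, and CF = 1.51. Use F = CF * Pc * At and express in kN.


F = 1.51 * 23e6 * 0.165 = 5.7304e+06 N = 5730.4 kN

5730.4 kN


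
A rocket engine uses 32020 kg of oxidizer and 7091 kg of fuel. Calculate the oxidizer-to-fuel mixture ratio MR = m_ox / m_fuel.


MR = 32020 / 7091 = 4.52

4.52


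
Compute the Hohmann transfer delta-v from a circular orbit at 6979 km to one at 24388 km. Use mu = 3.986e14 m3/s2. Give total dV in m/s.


V1 = sqrt(mu/r1) = 7557.39 m/s
dV1 = V1*(sqrt(2*r2/(r1+r2)) - 1) = 1866.68 m/s
V2 = sqrt(mu/r2) = 4042.78 m/s
dV2 = V2*(1 - sqrt(2*r1/(r1+r2))) = 1345.94 m/s
Total dV = 3213 m/s

3213 m/s


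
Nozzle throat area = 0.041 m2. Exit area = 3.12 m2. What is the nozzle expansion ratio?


AR = 3.12 / 0.041 = 76.1

76.1


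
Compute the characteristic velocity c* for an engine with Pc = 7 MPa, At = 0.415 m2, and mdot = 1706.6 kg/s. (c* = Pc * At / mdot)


c* = 7e6 * 0.415 / 1706.6 = 1702 m/s

1702 m/s


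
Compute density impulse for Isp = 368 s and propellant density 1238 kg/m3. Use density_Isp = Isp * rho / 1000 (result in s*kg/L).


rho*Isp = 368 * 1238 / 1000 = 456 s*kg/L

456 s*kg/L


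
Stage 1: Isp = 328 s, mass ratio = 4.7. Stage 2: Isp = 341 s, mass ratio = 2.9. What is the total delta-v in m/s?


dV1 = 328 * 9.81 * ln(4.7) = 4979.6 m/s
dV2 = 341 * 9.81 * ln(2.9) = 3561.7 m/s
Total dV = 4979.6 + 3561.7 = 8541.3 m/s ~ 8541 m/s

8541 m/s


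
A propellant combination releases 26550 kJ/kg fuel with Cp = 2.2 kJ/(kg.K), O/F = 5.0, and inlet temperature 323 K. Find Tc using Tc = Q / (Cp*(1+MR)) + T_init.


Tc = 26550 / (2.2 * (1 + 5.0)) + 323 = 2334 K

2334 K


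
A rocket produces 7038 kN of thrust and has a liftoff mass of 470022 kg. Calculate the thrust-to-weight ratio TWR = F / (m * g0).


TWR = 7038000 / (470022 * 9.81) = 1.53

1.53


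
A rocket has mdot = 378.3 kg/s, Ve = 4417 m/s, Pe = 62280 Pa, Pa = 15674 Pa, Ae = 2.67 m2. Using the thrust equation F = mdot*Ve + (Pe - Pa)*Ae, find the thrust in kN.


F = 378.3 * 4417 + (62280 - 15674) * 2.67 = 1.7954e+06 N = 1795.4 kN

1795.4 kN


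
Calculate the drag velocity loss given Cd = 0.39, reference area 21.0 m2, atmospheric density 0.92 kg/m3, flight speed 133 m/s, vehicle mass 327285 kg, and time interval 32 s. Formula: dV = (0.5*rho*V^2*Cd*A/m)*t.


D = 0.5 * 0.92 * 133^2 * 0.39 * 21.0 = 66641.54 N
a = 66641.54 / 327285 = 0.2036 m/s2
dV = 0.2036 * 32 = 6.5 m/s

6.5 m/s


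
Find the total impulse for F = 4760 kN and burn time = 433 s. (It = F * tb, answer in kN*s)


It = 4760 * 433 = 2061080 kN*s

2061080 kN*s


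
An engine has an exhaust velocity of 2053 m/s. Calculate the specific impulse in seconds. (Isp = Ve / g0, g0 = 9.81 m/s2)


Isp = Ve / g0 = 2053 / 9.81 = 209.3 s

209.3 s


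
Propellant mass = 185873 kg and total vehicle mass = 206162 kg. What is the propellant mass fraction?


PMF = 185873 / 206162 = 0.902

0.902


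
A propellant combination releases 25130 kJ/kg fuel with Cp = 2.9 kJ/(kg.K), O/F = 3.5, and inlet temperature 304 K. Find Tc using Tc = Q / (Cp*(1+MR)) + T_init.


Tc = 25130 / (2.9 * (1 + 3.5)) + 304 = 2230 K

2230 K


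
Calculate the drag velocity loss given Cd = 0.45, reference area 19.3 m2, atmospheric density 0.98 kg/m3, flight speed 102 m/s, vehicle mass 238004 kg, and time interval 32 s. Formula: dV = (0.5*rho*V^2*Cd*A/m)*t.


D = 0.5 * 0.98 * 102^2 * 0.45 * 19.3 = 44275.78 N
a = 44275.78 / 238004 = 0.186 m/s2
dV = 0.186 * 32 = 6.0 m/s

6.0 m/s


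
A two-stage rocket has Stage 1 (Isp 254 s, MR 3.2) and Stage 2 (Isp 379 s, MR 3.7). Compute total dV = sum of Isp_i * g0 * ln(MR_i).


dV1 = 254 * 9.81 * ln(3.2) = 2898.3 m/s
dV2 = 379 * 9.81 * ln(3.7) = 4864.4 m/s
Total dV = 2898.3 + 4864.4 = 7762.7 m/s ~ 7763 m/s

7763 m/s


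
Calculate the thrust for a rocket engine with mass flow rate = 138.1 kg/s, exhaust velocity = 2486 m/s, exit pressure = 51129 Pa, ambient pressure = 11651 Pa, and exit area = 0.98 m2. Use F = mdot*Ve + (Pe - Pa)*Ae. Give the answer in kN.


F = 138.1 * 2486 + (51129 - 11651) * 0.98 = 382005.0 N = 382.0 kN

382.0 kN


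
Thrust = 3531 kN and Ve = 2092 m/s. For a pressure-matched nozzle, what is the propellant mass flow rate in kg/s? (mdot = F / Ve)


mdot = F / Ve = 3531000 / 2092 = 1687.9 kg/s

1687.9 kg/s


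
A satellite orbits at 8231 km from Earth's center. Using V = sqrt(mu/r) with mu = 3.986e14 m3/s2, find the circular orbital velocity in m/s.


V = sqrt(3.986e14 / 8231000) = 6959 m/s

6959 m/s


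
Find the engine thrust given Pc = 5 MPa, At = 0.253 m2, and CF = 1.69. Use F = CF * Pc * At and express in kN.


F = 1.69 * 5e6 * 0.253 = 2.1378e+06 N = 2137.8 kN

2137.8 kN


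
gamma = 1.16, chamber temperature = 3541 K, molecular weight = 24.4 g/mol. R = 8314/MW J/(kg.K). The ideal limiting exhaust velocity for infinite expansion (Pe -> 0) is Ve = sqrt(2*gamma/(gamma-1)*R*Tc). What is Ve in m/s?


R = 8314 / 24.4 = 340.74 J/(kg.K)
Ve = sqrt(2 * 1.16 / (1.16 - 1) * 340.74 * 3541) = 4183 m/s

4183 m/s


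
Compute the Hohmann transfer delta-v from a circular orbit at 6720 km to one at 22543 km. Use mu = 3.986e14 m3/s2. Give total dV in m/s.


V1 = sqrt(mu/r1) = 7701.65 m/s
dV1 = V1*(sqrt(2*r2/(r1+r2)) - 1) = 1858.07 m/s
V2 = sqrt(mu/r2) = 4204.97 m/s
dV2 = V2*(1 - sqrt(2*r1/(r1+r2))) = 1355.24 m/s
Total dV = 3213 m/s

3213 m/s


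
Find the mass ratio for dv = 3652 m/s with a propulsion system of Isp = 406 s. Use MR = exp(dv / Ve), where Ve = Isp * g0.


Ve = 406 * 9.81 = 3982.86 m/s
MR = exp(3652 / 3982.86) = 2.502

2.502


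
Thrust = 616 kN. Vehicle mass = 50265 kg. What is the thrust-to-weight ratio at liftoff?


TWR = 616000 / (50265 * 9.81) = 1.25

1.25


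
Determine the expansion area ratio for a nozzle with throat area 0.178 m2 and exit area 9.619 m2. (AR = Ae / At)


AR = 9.619 / 0.178 = 54.0

54.0


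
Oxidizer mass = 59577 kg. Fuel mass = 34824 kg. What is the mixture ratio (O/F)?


MR = 59577 / 34824 = 1.71

1.71


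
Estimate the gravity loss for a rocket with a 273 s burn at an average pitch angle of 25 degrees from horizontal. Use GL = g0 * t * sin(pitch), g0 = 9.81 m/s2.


GL = 9.81 * 273 * sin(25 deg) = 1132 m/s

1132 m/s


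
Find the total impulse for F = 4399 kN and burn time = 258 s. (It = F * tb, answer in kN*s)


It = 4399 * 258 = 1134942 kN*s

1134942 kN*s


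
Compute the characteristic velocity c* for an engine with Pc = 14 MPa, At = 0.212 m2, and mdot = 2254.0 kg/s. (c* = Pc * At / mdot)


c* = 14e6 * 0.212 / 2254.0 = 1317 m/s

1317 m/s


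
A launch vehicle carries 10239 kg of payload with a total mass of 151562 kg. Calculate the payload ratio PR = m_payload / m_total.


PR = 10239 / 151562 = 0.0676

0.0676


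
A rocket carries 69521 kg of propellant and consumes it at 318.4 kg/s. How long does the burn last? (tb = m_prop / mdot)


tb = 69521 / 318.4 = 218.3 s

218.3 s


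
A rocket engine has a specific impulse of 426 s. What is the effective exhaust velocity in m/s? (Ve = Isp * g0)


Ve = Isp * g0 = 426 * 9.81 = 4179.1 m/s

4179.1 m/s


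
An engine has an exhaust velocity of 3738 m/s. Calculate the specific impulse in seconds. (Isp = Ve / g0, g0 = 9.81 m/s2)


Isp = Ve / g0 = 3738 / 9.81 = 381.0 s

381.0 s


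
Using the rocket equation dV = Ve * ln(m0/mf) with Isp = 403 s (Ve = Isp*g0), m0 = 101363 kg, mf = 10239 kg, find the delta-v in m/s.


Ve = 403 * 9.81 = 3953.43 m/s
dV = 3953.43 * ln(101363/10239) = 9063 m/s

9063 m/s


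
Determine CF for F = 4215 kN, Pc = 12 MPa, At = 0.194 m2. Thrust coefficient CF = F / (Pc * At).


CF = 4215000 / (12e6 * 0.194) = 1.81

1.81


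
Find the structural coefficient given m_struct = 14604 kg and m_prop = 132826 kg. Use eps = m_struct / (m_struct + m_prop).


eps = 14604 / (14604 + 132826) = 0.0991

0.0991


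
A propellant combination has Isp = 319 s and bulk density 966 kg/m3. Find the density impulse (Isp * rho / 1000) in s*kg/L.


rho*Isp = 319 * 966 / 1000 = 308 s*kg/L

308 s*kg/L


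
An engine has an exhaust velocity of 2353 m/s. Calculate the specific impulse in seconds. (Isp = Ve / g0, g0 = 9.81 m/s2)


Isp = Ve / g0 = 2353 / 9.81 = 239.9 s

239.9 s


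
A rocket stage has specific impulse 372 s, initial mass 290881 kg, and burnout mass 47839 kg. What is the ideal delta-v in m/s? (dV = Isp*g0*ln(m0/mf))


Ve = 372 * 9.81 = 3649.32 m/s
dV = 3649.32 * ln(290881/47839) = 6587 m/s

6587 m/s


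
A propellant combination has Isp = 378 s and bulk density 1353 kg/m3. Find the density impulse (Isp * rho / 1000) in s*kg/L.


rho*Isp = 378 * 1353 / 1000 = 511 s*kg/L

511 s*kg/L


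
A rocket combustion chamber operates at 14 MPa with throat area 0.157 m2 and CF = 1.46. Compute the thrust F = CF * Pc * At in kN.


F = 1.46 * 14e6 * 0.157 = 3.2091e+06 N = 3209.1 kN

3209.1 kN


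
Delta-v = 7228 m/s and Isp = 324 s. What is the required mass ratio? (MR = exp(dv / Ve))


Ve = 324 * 9.81 = 3178.44 m/s
MR = exp(7228 / 3178.44) = 9.719

9.719


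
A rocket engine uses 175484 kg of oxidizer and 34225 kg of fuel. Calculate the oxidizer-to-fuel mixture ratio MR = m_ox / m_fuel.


MR = 175484 / 34225 = 5.13

5.13


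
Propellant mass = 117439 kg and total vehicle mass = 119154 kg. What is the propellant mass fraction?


PMF = 117439 / 119154 = 0.986

0.986


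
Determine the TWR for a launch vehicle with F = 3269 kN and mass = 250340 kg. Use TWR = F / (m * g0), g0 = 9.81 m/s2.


TWR = 3269000 / (250340 * 9.81) = 1.33

1.33


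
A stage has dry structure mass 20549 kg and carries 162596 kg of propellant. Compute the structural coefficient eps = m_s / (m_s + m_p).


eps = 20549 / (20549 + 162596) = 0.1122

0.1122


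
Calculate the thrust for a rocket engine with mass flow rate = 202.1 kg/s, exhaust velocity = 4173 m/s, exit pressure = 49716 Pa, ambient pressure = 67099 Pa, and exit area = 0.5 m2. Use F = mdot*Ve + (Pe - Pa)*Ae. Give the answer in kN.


F = 202.1 * 4173 + (49716 - 67099) * 0.5 = 834672.0 N = 834.7 kN

834.7 kN


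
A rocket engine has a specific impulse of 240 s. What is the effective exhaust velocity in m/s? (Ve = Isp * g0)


Ve = Isp * g0 = 240 * 9.81 = 2354.4 m/s

2354.4 m/s


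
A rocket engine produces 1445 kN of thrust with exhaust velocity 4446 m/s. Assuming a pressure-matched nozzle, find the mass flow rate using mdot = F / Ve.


mdot = F / Ve = 1445000 / 4446 = 325.0 kg/s

325.0 kg/s


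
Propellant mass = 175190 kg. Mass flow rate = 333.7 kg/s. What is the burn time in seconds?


tb = 175190 / 333.7 = 525.0 s

525.0 s


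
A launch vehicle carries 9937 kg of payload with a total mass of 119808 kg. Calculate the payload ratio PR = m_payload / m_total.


PR = 9937 / 119808 = 0.0829

0.0829


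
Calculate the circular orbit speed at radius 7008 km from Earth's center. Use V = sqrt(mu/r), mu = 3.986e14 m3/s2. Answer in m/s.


V = sqrt(3.986e14 / 7008000) = 7542 m/s

7542 m/s


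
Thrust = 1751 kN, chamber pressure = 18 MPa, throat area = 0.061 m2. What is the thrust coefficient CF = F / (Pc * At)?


CF = 1751000 / (18e6 * 0.061) = 1.59

1.59


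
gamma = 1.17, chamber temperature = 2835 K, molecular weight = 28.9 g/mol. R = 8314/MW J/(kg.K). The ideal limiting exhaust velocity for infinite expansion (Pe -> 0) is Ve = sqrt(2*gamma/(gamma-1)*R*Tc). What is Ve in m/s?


R = 8314 / 28.9 = 287.68 J/(kg.K)
Ve = sqrt(2 * 1.17 / (1.17 - 1) * 287.68 * 2835) = 3351 m/s

3351 m/s


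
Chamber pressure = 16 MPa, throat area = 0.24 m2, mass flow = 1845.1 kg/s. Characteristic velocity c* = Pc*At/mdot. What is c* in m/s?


c* = 16e6 * 0.24 / 1845.1 = 2081 m/s

2081 m/s


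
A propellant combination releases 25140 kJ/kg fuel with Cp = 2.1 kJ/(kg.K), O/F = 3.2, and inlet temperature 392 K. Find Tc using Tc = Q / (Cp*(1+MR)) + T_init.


Tc = 25140 / (2.1 * (1 + 3.2)) + 392 = 3242 K

3242 K


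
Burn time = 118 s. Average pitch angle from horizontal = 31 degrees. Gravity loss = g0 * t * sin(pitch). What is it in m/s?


GL = 9.81 * 118 * sin(31 deg) = 596 m/s

596 m/s


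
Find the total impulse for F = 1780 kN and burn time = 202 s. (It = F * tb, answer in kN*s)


It = 1780 * 202 = 359560 kN*s

359560 kN*s


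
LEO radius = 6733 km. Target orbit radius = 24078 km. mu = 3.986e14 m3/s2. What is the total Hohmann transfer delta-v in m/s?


V1 = sqrt(mu/r1) = 7694.22 m/s
dV1 = V1*(sqrt(2*r2/(r1+r2)) - 1) = 1924.93 m/s
V2 = sqrt(mu/r2) = 4068.73 m/s
dV2 = V2*(1 - sqrt(2*r1/(r1+r2))) = 1378.9 m/s
Total dV = 3304 m/s

3304 m/s


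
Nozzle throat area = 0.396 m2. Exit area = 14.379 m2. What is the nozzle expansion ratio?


AR = 14.379 / 0.396 = 36.3

36.3


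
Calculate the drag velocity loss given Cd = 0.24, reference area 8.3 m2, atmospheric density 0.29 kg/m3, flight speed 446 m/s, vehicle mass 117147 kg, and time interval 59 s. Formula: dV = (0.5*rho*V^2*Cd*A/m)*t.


D = 0.5 * 0.29 * 446^2 * 0.24 * 8.3 = 57454.9 N
a = 57454.9 / 117147 = 0.4905 m/s2
dV = 0.4905 * 59 = 28.9 m/s

28.9 m/s


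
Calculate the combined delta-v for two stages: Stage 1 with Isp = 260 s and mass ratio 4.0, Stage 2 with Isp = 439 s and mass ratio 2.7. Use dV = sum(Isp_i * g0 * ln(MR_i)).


dV1 = 260 * 9.81 * ln(4.0) = 3535.9 m/s
dV2 = 439 * 9.81 * ln(2.7) = 4277.5 m/s
Total dV = 3535.9 + 4277.5 = 7813.4 m/s ~ 7813 m/s

7813 m/s


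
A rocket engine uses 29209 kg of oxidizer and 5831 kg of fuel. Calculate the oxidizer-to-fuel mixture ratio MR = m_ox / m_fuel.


MR = 29209 / 5831 = 5.01

5.01


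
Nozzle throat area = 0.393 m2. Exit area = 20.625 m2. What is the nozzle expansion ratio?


AR = 20.625 / 0.393 = 52.5

52.5


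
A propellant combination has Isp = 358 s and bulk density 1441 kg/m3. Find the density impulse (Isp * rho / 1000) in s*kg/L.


rho*Isp = 358 * 1441 / 1000 = 516 s*kg/L

516 s*kg/L
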